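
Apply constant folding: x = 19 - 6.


19 - 6 = 13 at compile time
Optimized: x = 13


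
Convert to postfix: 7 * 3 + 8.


Left to right (same or higher precedence on left)
Postfix: 7 3 * 8 +


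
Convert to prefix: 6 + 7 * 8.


'*' binds tighter: tree is (+ 6 (* 7 8))
Prefix: + 6 * 7 8


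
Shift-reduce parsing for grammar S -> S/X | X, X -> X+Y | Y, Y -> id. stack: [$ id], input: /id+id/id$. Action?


'id' on top is the handle for Y -> id
Action: reduce (Y -> id)


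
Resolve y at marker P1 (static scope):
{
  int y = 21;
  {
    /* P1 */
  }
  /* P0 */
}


P1's block does not declare y; resolves to the enclosing declaration at depth 0
y = 21


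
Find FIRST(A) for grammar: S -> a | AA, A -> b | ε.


Per alternative of A: FIRST(b) = {b}; FIRST(ε) = {ε}
FIRST(A) = {b, ε}


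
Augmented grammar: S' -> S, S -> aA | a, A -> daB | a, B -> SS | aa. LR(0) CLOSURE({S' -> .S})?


Start: S' -> .S
For each item with dot before a nonterminal B, add B -> .γ for every B-production
Closure: [S' -> .S, S -> .aA, S -> .a]


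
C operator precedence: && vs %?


'%' is multiplicative (level 10); '&&' is logical AND (level 2)
Higher level binds tighter
'%' has higher precedence than '&&'


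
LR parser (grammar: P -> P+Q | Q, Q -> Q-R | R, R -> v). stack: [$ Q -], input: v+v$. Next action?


no handle; shift 'v'
Action: shift


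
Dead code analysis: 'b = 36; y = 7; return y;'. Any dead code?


b is assigned but never read
Dead: 'b = 36'


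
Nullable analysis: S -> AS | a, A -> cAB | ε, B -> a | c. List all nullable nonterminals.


A nonterminal is nullable iff some alternative derives ε (directly, or every symbol in it is nullable)
Nullable: {A}


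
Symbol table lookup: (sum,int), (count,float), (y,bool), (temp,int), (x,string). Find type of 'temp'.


Lookup 'temp' → type int


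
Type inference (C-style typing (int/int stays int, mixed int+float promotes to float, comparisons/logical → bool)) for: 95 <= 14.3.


Operand types: int <= float
Rule: comparison yields bool
Result type: bool


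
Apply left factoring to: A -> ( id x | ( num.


Common prefix: '('
Factored: A -> ( A', A' -> id x | num


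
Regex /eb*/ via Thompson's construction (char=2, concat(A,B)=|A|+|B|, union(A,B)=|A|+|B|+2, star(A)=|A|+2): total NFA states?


Syntax tree has 2 char leaf(s), 0 union(s), 1 star(s)
chars contribute 2×2 = 4; each union adds +2; each star adds +2
Total: 4 + 0 + 2 = 6 states


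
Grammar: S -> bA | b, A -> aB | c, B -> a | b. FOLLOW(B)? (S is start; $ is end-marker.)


$ ∈ FOLLOW(S). For each A -> αBβ: add FIRST(β)\{ε} to FOLLOW(B); if β nullable, add FOLLOW(A).
FOLLOW(B) = {$}


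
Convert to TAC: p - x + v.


Break into single-operator statements:
t1 = p - x
t2 = t1 + v


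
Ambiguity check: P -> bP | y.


right-linear, alternatives start with distinct terminals 'b' vs 'y': unique leftmost derivation
Unambiguous


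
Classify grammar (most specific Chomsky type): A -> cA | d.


Right-linear: every RHS is a terminal or a terminal followed by one nonterminal
Classification: Type 3 (Regular)


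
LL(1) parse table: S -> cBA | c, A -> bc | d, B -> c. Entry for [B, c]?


For [B, c]: 'c' ∈ FIRST(c)
Entry: B -> c


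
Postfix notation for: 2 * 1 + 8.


Left to right (same or higher precedence on left)
Postfix: 2 1 * 8 +


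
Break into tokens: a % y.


Scan left to right, longest-match per lexeme
Tokens: ID(a), OP(%), ID(y)


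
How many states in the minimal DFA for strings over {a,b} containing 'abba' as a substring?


KMP-style automaton: 4 progress states + 1 absorbing accept = 5
Minimal DFA: 5 states


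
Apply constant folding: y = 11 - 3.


11 - 3 = 8 at compile time
Optimized: y = 8


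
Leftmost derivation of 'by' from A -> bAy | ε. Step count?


Derivation: A => bAy => by
Steps: 2


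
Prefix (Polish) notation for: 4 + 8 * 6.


'*' binds tighter: tree is (+ 4 (* 8 6))
Prefix: + 4 * 8 6


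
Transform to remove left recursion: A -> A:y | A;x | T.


Left-recursive alternatives: A:y, A;x; non-recursive: T
Introduce A': A -> TA', A' -> :yA' | ;xA' | ε


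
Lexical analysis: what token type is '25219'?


Pattern: digits only
Type: INTEGER_LITERAL


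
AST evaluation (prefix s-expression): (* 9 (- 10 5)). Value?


Evaluate inner: (- 10 5) = 5
Evaluate root: (* 9 5) = 45
Result: 45


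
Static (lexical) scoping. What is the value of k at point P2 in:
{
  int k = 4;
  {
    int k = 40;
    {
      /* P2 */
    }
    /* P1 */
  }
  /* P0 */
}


P2's block does not declare k; resolves to the enclosing declaration at depth 1
k = 40


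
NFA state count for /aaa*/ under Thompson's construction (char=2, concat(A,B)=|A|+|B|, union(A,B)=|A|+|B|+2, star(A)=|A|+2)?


Syntax tree has 3 char leaf(s), 0 union(s), 1 star(s)
chars contribute 3×2 = 6; each union adds +2; each star adds +2
Total: 6 + 0 + 2 = 8 states


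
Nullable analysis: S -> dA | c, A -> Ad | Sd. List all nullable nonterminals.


A nonterminal is nullable iff some alternative derives ε (directly, or every symbol in it is nullable)
Nullable: {}


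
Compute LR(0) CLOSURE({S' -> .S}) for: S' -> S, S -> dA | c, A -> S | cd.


Start: S' -> .S
For each item with dot before a nonterminal B, add B -> .γ for every B-production
Closure: [S' -> .S, S -> .dA, S -> .c]


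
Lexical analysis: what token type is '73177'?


Pattern: digits only
Type: INTEGER_LITERAL


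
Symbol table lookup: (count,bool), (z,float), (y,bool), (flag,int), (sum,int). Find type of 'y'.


Lookup 'y' → type bool


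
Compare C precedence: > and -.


'-' is additive (level 9); '>' is relational (level 7)
Higher level binds tighter
'-' has higher precedence than '>'


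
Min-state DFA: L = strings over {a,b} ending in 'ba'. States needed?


Track the longest suffix of input matching a prefix of 'ba': 3 classes (prefixes of length 0..2)
Minimal DFA: 3 states


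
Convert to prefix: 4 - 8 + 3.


left-to-right (same/higher precedence on left): tree is (+ (- 4 8) 3)
Prefix: + - 4 8 3


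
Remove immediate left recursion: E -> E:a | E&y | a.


Left-recursive alternatives: E:a, E&y; non-recursive: a
Introduce E': E -> aE', E' -> :aE' | &yE' | ε


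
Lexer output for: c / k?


Scan left to right, longest-match per lexeme
Tokens: ID(c), OP(/), ID(k)


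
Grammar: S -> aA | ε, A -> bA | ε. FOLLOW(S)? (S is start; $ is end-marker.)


$ ∈ FOLLOW(S). For each A -> αBβ: add FIRST(β)\{ε} to FOLLOW(B); if β nullable, add FOLLOW(A).
FOLLOW(S) = {$}


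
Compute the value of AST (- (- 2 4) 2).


Evaluate inner: (- 2 4) = -2
Evaluate root: (- -2 2) = -4
Result: -4


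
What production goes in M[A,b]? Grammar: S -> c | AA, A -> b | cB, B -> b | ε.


For [A, b]: 'b' ∈ FIRST(b)
Entry: A -> b


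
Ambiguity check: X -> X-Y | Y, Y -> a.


precedence layered via separate nonterminal Y: deterministic
Unambiguous


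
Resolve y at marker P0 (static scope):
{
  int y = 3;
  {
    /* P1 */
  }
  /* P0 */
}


y declared in the same block as P0
y = 3


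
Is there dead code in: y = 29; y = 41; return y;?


first assignment to y is overwritten before any read
Dead: 'y = 29'


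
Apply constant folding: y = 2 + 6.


2 + 6 = 8 at compile time
Optimized: y = 8


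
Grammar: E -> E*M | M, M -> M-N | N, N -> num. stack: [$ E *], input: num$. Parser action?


no handle ('E*' is not any RHS); shift 'num'
Action: shift


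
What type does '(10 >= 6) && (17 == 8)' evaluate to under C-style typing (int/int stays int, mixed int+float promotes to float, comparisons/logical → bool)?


Operand types: bool && bool
Rule: logical operators take bool operands and yield bool
Result type: bool


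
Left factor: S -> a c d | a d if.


Common prefix: 'a'
Factored: S -> a S', S' -> c d | d if


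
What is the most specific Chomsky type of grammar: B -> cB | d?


Right-linear: every RHS is a terminal or a terminal followed by one nonterminal
Classification: Type 3 (Regular)


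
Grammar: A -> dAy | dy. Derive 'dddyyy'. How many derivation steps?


Derivation: A => dAy => ddAyy => dddyyy
Steps: 3


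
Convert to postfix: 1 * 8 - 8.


Left to right (same or higher precedence on left)
Postfix: 1 8 * 8 -


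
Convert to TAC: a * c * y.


Break into single-operator statements:
t1 = a * c
t2 = t1 * y


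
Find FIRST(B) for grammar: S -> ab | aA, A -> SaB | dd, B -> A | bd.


Per alternative of B: FIRST(A) = {a, d}; FIRST(bd) = {b}
FIRST(B) = {a, b, d}


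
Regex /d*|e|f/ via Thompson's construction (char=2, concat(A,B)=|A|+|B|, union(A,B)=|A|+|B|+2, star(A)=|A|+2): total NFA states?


Syntax tree has 3 char leaf(s), 2 union(s), 1 star(s)
chars contribute 3×2 = 6; each union adds +2; each star adds +2
Total: 6 + 4 + 2 = 12 states


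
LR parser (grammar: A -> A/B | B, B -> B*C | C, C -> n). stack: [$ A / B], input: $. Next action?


handle 'A/B' on top; lookahead ∈ FOLLOW(A) = {/, $}
Action: reduce (A -> A/B)


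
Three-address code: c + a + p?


Break into single-operator statements:
t1 = c + a
t2 = t1 + p


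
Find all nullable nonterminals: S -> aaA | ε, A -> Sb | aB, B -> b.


A nonterminal is nullable iff some alternative derives ε (directly, or every symbol in it is nullable)
Nullable: {S}


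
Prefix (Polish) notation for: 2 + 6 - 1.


left-to-right (same/higher precedence on left): tree is (- (+ 2 6) 1)
Prefix: - + 2 6 1


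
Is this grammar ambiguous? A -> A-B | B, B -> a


precedence layered via separate nonterminal B: deterministic
Unambiguous


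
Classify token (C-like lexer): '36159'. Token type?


Pattern: digits only
Type: INTEGER_LITERAL


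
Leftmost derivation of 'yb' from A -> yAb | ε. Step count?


Derivation: A => yAb => yb
Steps: 2


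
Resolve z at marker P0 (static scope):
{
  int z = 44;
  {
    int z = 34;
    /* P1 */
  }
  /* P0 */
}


z declared in the same block as P0
z = 44


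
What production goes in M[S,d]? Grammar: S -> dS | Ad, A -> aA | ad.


For [S, d]: 'd' ∈ FIRST(dS)
Entry: S -> dS


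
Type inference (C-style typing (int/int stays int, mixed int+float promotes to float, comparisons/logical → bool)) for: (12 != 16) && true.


Operand types: bool && bool
Rule: logical operators take bool operands and yield bool
Result type: bool


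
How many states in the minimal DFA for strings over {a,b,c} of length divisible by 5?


Track length mod 5: states 0..4, accept at 0
Minimal DFA: 5 states


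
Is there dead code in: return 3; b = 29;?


statement follows a return and is unreachable
Dead: 'b = 29'


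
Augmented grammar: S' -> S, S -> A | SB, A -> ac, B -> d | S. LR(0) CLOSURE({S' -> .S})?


Start: S' -> .S
For each item with dot before a nonterminal B, add B -> .γ for every B-production
Closure: [S' -> .S, S -> .A, S -> .SB, A -> .ac]


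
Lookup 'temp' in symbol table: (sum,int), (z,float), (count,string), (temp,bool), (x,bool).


Lookup 'temp' → type bool


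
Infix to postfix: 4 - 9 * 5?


* has higher precedence, evaluate 9*5 first
Postfix: 4 9 5 * -


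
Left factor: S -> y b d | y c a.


Common prefix: 'y'
Factored: S -> y S', S' -> b d | c a


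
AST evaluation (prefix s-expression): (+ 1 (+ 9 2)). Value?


Evaluate inner: (+ 9 2) = 11
Evaluate root: (+ 1 11) = 12
Result: 12


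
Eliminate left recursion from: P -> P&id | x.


Left-recursive alternatives: P&id; non-recursive: x
Introduce P': P -> xP', P' -> &idP' | ε


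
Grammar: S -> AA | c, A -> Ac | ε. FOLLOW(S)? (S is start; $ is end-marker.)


$ ∈ FOLLOW(S). For each A -> αBβ: add FIRST(β)\{ε} to FOLLOW(B); if β nullable, add FOLLOW(A).
FOLLOW(S) = {$}


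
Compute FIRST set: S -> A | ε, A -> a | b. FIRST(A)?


Per alternative of A: FIRST(a) = {a}; FIRST(b) = {b}
FIRST(A) = {a, b}


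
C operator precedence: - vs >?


'-' is additive (level 9); '>' is relational (level 7)
Higher level binds tighter
'-' has higher precedence than '>'


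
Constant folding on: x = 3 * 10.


3 * 10 = 30 at compile time
Optimized: x = 30


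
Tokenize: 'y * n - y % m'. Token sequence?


Scan left to right, longest-match per lexeme
Tokens: ID(y), OP(*), ID(n), OP(-), ID(y), OP(%), ID(m)


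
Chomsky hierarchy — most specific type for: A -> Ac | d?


Left-linear: every RHS is a terminal or one nonterminal followed by a terminal
Classification: Type 3 (Regular)


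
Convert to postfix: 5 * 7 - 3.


Left to right (same or higher precedence on left)
Postfix: 5 7 * 3 -


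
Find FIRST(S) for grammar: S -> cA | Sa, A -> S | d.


Per alternative of S: FIRST(cA) = {c}; FIRST(Sa) = {c}
FIRST(S) = {c}


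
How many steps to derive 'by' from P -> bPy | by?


Derivation: P => by
Steps: 1


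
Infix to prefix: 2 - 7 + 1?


left-to-right (same/higher precedence on left): tree is (+ (- 2 7) 1)
Prefix: + - 2 7 1


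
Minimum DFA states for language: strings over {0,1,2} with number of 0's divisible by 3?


Track (count of 0) mod 3: states 0..2, accept at 0
Minimal DFA: 3 states


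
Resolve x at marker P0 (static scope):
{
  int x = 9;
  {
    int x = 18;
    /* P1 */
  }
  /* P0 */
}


x declared in the same block as P0
x = 9


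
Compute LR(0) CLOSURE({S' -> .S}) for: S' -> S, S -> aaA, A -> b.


Start: S' -> .S
For each item with dot before a nonterminal B, add B -> .γ for every B-production
Closure: [S' -> .S, S -> .aaA]


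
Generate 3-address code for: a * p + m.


Break into single-operator statements:
t1 = a * p
t2 = t1 + m


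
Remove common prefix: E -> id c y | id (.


Common prefix: 'id'
Factored: E -> id E', E' -> c y | (


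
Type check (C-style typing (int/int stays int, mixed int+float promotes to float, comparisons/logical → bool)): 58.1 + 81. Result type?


Operand types: float + int
Rule: mixed int/float promotes to float; int/int stays int
Result type: float


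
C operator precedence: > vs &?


'>' is relational (level 7); '&' is bitwise AND (level 5)
Higher level binds tighter
'>' has higher precedence than '&'


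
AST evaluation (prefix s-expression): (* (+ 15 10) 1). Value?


Evaluate inner: (+ 15 10) = 25
Evaluate root: (* 25 1) = 25
Result: 25


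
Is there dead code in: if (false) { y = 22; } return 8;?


condition is constant false, so the whole block is unreachable
Dead: 'if (false) { y = 22; }'


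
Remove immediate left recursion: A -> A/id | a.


Left-recursive alternatives: A/id; non-recursive: a
Introduce A': A -> aA', A' -> /idA' | ε


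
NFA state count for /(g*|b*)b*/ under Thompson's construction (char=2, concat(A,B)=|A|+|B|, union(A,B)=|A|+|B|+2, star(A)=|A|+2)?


Syntax tree has 3 char leaf(s), 1 union(s), 3 star(s)
chars contribute 3×2 = 6; each union adds +2; each star adds +2
Total: 6 + 2 + 6 = 14 states


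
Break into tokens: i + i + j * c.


Scan left to right, longest-match per lexeme
Tokens: ID(i), OP(+), ID(i), OP(+), ID(j), OP(*), ID(c)


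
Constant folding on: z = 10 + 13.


10 + 13 = 23 at compile time
Optimized: z = 23


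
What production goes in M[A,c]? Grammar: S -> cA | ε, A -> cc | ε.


For [A, c]: 'c' ∈ FIRST(cc)
Entry: A -> cc


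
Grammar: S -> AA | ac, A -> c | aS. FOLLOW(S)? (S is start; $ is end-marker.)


$ ∈ FOLLOW(S). For each A -> αBβ: add FIRST(β)\{ε} to FOLLOW(B); if β nullable, add FOLLOW(A).
FOLLOW(S) = {$, a, c}


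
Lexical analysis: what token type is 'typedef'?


Pattern: reserved word
Type: KEYWORD


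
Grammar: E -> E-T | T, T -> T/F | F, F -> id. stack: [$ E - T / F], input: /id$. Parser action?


handle 'T/F' on top
Action: reduce (T -> T/F)


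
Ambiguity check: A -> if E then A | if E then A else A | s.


dangling else: 'if E then if E then s else s' parses two ways
Ambiguous


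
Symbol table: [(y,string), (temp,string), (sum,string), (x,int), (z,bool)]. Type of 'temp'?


Lookup 'temp' → type string


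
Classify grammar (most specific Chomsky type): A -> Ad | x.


Left-linear: every RHS is a terminal or one nonterminal followed by a terminal
Classification: Type 3 (Regular)


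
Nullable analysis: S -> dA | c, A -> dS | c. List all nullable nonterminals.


A nonterminal is nullable iff some alternative derives ε (directly, or every symbol in it is nullable)
Nullable: {}


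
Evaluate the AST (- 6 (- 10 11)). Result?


Evaluate inner: (- 10 11) = -1
Evaluate root: (- 6 -1) = 7
Result: 7


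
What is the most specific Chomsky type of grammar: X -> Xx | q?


Left-linear: every RHS is a terminal or one nonterminal followed by a terminal
Classification: Type 3 (Regular)


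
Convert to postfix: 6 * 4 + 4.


Left to right (same or higher precedence on left)
Postfix: 6 4 * 4 +


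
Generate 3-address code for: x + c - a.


Break into single-operator statements:
t1 = x + c
t2 = t1 - a


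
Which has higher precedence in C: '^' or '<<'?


'<<' is shift (level 8); '^' is bitwise XOR (level 4)
Higher level binds tighter
'<<' has higher precedence than '^'


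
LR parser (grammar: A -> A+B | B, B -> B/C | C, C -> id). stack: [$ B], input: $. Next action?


lookahead ∉ {/} so B won't extend; reduce A -> B
Action: reduce (A -> B)


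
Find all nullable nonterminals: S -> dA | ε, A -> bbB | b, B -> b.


A nonterminal is nullable iff some alternative derives ε (directly, or every symbol in it is nullable)
Nullable: {S}


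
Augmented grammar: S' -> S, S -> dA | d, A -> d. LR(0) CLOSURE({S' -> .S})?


Start: S' -> .S
For each item with dot before a nonterminal B, add B -> .γ for every B-production
Closure: [S' -> .S, S -> .dA, S -> .d]


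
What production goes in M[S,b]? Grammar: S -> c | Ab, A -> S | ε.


For [S, b]: 'b' ∈ FIRST(Ab)
Entry: S -> Ab


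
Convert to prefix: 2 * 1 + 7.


left-to-right (same/higher precedence on left): tree is (+ (* 2 1) 7)
Prefix: + * 2 1 7


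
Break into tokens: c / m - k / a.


Scan left to right, longest-match per lexeme
Tokens: ID(c), OP(/), ID(m), OP(-), ID(k), OP(/), ID(a)


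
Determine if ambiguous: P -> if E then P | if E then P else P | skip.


dangling else: 'if E then if E then skip else skip' parses two ways
Ambiguous


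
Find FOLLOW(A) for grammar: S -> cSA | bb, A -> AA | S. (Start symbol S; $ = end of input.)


$ ∈ FOLLOW(S). For each A -> αBβ: add FIRST(β)\{ε} to FOLLOW(B); if β nullable, add FOLLOW(A).
FOLLOW(A) = {$, b, c}


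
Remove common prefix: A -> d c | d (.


Common prefix: 'd'
Factored: A -> d A', A' -> c | (


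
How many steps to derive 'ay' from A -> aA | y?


Derivation: A => aA => ay
Steps: 2


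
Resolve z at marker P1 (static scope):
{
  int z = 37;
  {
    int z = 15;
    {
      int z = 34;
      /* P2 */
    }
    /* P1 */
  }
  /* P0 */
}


z declared in the same block as P1
z = 15


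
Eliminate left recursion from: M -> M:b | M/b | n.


Left-recursive alternatives: M:b, M/b; non-recursive: n
Introduce M': M -> nM', M' -> :bM' | /bM' | ε


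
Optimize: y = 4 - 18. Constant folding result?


4 - 18 = -14 at compile time
Optimized: y = -14


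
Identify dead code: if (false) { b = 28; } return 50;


condition is constant false, so the whole block is unreachable
Dead: 'if (false) { b = 28; }'


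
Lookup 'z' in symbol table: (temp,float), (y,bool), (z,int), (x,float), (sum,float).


Lookup 'z' → type int


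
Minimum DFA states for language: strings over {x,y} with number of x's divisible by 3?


Track (count of x) mod 3: states 0..2, accept at 0
Minimal DFA: 3 states


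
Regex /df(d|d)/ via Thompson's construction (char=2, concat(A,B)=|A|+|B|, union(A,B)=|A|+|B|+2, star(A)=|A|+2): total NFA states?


Syntax tree has 4 char leaf(s), 1 union(s), 0 star(s)
chars contribute 4×2 = 8; each union adds +2; each star adds +2
Total: 8 + 2 + 0 = 10 states


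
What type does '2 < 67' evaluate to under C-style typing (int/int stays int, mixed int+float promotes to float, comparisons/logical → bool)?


Operand types: int < int
Rule: comparison yields bool
Result type: bool


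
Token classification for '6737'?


Pattern: digits only
Type: INTEGER_LITERAL


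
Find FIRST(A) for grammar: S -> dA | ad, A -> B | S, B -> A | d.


Per alternative of A: FIRST(B) = {a, d}; FIRST(S) = {a, d}
FIRST(A) = {a, d}


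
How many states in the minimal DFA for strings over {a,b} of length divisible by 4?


Track length mod 4: states 0..3, accept at 0
Minimal DFA: 4 states


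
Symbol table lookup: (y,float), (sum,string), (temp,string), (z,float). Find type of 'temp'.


Lookup 'temp' → type string


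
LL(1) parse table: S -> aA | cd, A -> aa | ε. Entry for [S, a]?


For [S, a]: 'a' ∈ FIRST(aA)
Entry: S -> aA


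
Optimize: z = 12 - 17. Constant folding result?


12 - 17 = -5 at compile time
Optimized: z = -5


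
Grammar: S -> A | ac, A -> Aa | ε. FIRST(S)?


Per alternative of S: FIRST(A) = {a, ε}; FIRST(ac) = {a}
FIRST(S) = {a, ε}


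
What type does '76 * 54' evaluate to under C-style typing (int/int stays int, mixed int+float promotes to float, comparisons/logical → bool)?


Operand types: int * int
Rule: mixed int/float promotes to float; int/int stays int
Result type: int


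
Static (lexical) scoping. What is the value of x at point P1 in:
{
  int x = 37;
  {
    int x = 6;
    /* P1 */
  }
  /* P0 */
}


x declared in the same block as P1
x = 6


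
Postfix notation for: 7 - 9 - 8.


Left to right (same or higher precedence on left)
Postfix: 7 9 - 8 -


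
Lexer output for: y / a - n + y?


Scan left to right, longest-match per lexeme
Tokens: ID(y), OP(/), ID(a), OP(-), ID(n), OP(+), ID(y)


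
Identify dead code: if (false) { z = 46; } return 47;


condition is constant false, so the whole block is unreachable
Dead: 'if (false) { z = 46; }'


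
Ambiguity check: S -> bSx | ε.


balanced b^n…x^n: each string has a unique parse
Unambiguous


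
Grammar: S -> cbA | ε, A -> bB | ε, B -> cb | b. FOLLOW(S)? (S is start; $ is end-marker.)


$ ∈ FOLLOW(S). For each A -> αBβ: add FIRST(β)\{ε} to FOLLOW(B); if β nullable, add FOLLOW(A).
FOLLOW(S) = {$}


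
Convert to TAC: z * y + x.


Break into single-operator statements:
t1 = z * y
t2 = t1 + x


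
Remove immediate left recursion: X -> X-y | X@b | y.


Left-recursive alternatives: X-y, X@b; non-recursive: y
Introduce X': X -> yX', X' -> -yX' | @bX' | ε


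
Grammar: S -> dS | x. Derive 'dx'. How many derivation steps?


Derivation: S => dS => dx
Steps: 2


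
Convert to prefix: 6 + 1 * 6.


'*' binds tighter: tree is (+ 6 (* 1 6))
Prefix: + 6 * 1 6


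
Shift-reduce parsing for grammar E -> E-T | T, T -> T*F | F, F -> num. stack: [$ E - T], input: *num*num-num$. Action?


'*' can extend T; shift to build T -> T*F
Action: shift


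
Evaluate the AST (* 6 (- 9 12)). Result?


Evaluate inner: (- 9 12) = -3
Evaluate root: (* 6 -3) = -18
Result: -18


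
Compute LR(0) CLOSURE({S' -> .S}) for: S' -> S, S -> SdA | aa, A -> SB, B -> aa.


Start: S' -> .S
For each item with dot before a nonterminal B, add B -> .γ for every B-production
Closure: [S' -> .S, S -> .SdA, S -> .aa]


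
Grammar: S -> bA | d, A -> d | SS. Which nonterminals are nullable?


A nonterminal is nullable iff some alternative derives ε (directly, or every symbol in it is nullable)
Nullable: {}


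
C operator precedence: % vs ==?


'%' is multiplicative (level 10); '==' is equality (level 6)
Higher level binds tighter
'%' has higher precedence than '=='


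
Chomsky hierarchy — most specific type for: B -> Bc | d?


Left-linear: every RHS is a terminal or one nonterminal followed by a terminal
Classification: Type 3 (Regular)


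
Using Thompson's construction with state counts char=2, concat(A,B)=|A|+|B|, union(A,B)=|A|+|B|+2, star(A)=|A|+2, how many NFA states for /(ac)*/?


Syntax tree has 2 char leaf(s), 0 union(s), 1 star(s)
chars contribute 2×2 = 4; each union adds +2; each star adds +2
Total: 4 + 0 + 2 = 6 states


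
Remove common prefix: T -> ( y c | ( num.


Common prefix: '('
Factored: T -> ( T', T' -> y c | num


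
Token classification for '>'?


Pattern: operator symbol
Type: OPERATOR


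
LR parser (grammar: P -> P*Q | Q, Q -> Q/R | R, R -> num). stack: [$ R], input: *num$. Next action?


'R' (not preceded by Q/) is the handle for Q -> R
Action: reduce (Q -> R)


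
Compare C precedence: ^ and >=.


'>=' is relational (level 7); '^' is bitwise XOR (level 4)
Higher level binds tighter
'>=' has higher precedence than '^'


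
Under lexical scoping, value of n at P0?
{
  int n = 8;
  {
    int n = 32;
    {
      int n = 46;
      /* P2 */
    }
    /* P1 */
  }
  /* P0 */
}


n declared in the same block as P0
n = 8


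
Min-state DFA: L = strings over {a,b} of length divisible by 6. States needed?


Track length mod 6: states 0..5, accept at 0
Minimal DFA: 6 states


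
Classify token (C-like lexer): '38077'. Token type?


Pattern: digits only
Type: INTEGER_LITERAL


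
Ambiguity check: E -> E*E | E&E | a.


'a*a&a' has two parse trees (no precedence encoded between * and &)
Ambiguous


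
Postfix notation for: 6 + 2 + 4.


Left to right (same or higher precedence on left)
Postfix: 6 2 + 4 +


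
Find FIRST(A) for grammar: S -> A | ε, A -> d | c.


Per alternative of A: FIRST(d) = {d}; FIRST(c) = {c}
FIRST(A) = {c, d}


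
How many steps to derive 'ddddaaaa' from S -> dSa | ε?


Derivation: S => dSa => ddSaa => dddSaaa => ddddSaaaa => ddddaaaa
Steps: 5


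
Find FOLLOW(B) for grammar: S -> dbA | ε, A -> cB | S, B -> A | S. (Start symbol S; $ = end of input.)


$ ∈ FOLLOW(S). For each A -> αBβ: add FIRST(β)\{ε} to FOLLOW(B); if β nullable, add FOLLOW(A).
FOLLOW(B) = {$}


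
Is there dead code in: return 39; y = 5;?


statement follows a return and is unreachable
Dead: 'y = 5'


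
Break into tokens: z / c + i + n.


Scan left to right, longest-match per lexeme
Tokens: ID(z), OP(/), ID(c), OP(+), ID(i), OP(+), ID(n)


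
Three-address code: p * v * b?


Break into single-operator statements:
t1 = p * v
t2 = t1 * b


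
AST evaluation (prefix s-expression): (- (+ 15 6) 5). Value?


Evaluate inner: (+ 15 6) = 21
Evaluate root: (- 21 5) = 16
Result: 16


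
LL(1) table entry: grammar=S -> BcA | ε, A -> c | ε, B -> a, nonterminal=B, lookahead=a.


For [B, a]: 'a' ∈ FIRST(a)
Entry: B -> a


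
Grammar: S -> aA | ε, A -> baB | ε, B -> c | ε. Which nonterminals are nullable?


A nonterminal is nullable iff some alternative derives ε (directly, or every symbol in it is nullable)
Nullable: {A, B, S}


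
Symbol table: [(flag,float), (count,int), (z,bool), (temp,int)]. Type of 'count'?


Lookup 'count' → type int


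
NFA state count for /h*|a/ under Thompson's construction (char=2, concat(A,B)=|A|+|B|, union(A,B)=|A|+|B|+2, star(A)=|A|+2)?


Syntax tree has 2 char leaf(s), 1 union(s), 1 star(s)
chars contribute 2×2 = 4; each union adds +2; each star adds +2
Total: 4 + 2 + 2 = 8 states


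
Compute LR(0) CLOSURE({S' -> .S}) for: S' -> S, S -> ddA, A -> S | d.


Start: S' -> .S
For each item with dot before a nonterminal B, add B -> .γ for every B-production
Closure: [S' -> .S, S -> .ddA]


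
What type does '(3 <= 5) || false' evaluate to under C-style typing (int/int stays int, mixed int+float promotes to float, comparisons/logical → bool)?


Operand types: bool || bool
Rule: logical operators take bool operands and yield bool
Result type: bool


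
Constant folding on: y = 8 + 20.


8 + 20 = 28 at compile time
Optimized: y = 28


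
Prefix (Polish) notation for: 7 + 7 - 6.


left-to-right (same/higher precedence on left): tree is (- (+ 7 7) 6)
Prefix: - + 7 7 6


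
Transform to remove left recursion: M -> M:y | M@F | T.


Left-recursive alternatives: M:y, M@F; non-recursive: T
Introduce M': M -> TM', M' -> :yM' | @FM' | ε


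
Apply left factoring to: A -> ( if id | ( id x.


Common prefix: '('
Factored: A -> ( A', A' -> if id | id x


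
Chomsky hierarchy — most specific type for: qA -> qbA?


LHS has context (more than one symbol) and |LHS| ≤ |RHS|
Classification: Type 1 (Context-Sensitive)


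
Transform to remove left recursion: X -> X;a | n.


Left-recursive alternatives: X;a; non-recursive: n
Introduce X': X -> nX', X' -> ;aX' | ε


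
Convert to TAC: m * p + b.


Break into single-operator statements:
t1 = m * p
t2 = t1 + b


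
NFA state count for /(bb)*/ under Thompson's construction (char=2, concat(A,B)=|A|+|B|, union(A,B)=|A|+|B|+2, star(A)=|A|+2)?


Syntax tree has 2 char leaf(s), 0 union(s), 1 star(s)
chars contribute 2×2 = 4; each union adds +2; each star adds +2
Total: 4 + 0 + 2 = 6 states


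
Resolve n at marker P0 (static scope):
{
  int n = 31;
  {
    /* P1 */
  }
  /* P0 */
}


n declared in the same block as P0
n = 31


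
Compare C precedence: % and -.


'%' is multiplicative (level 10); '-' is additive (level 9)
Higher level binds tighter
'%' has higher precedence than '-'


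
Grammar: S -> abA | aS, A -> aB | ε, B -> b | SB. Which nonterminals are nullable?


A nonterminal is nullable iff some alternative derives ε (directly, or every symbol in it is nullable)
Nullable: {A}


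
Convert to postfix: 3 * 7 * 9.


Left to right (same or higher precedence on left)
Postfix: 3 7 * 9 *


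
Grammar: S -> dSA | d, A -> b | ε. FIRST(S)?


Per alternative of S: FIRST(dSA) = {d}; FIRST(d) = {d}
FIRST(S) = {d}


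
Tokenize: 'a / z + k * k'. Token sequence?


Scan left to right, longest-match per lexeme
Tokens: ID(a), OP(/), ID(z), OP(+), ID(k), OP(*), ID(k)


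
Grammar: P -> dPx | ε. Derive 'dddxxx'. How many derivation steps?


Derivation: P => dPx => ddPxx => dddPxxx => dddxxx
Steps: 4


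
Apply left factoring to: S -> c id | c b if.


Common prefix: 'c'
Factored: S -> c S', S' -> id | b if


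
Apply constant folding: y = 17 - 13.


17 - 13 = 4 at compile time
Optimized: y = 4


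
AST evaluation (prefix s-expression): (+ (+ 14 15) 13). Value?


Evaluate inner: (+ 14 15) = 29
Evaluate root: (+ 29 13) = 42
Result: 42


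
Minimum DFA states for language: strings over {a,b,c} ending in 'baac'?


Track the longest suffix of input matching a prefix of 'baac': 5 classes (prefixes of length 0..4)
Minimal DFA: 5 states


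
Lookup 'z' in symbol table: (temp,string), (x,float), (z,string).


Lookup 'z' → type string


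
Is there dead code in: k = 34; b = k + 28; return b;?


k is read by b's definition; b is returned
No dead code


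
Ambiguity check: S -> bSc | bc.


balanced b^n…c^n: each string has a unique parse
Unambiguous


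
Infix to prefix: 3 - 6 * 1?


'*' binds tighter: tree is (- 3 (* 6 1))
Prefix: - 3 * 6 1


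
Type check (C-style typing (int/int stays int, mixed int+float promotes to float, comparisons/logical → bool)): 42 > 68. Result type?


Operand types: int > int
Rule: comparison yields bool
Result type: bool


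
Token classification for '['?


Pattern: delimiter/punctuation
Type: PUNCTUATION


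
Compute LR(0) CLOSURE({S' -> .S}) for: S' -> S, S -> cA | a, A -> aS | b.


Start: S' -> .S
For each item with dot before a nonterminal B, add B -> .γ for every B-production
Closure: [S' -> .S, S -> .cA, S -> .a]


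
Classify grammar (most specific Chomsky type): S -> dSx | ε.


Single nonterminal LHS, but d^n x^n is not regular
Classification: Type 2 (Context-Free)


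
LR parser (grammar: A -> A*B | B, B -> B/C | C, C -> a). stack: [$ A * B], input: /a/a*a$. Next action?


'/' can extend B; shift to build B -> B/C
Action: shift


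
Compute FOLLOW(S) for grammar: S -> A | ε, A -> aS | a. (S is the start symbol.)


$ ∈ FOLLOW(S). For each A -> αBβ: add FIRST(β)\{ε} to FOLLOW(B); if β nullable, add FOLLOW(A).
FOLLOW(S) = {$}


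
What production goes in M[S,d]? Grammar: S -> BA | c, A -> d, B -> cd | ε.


For [S, d]: 'd' ∈ FIRST(BA)
Entry: S -> BA


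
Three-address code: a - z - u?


Break into single-operator statements:
t1 = a - z
t2 = t1 - u


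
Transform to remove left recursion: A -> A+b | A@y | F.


Left-recursive alternatives: A+b, A@y; non-recursive: F
Introduce A': A -> FA', A' -> +bA' | @yA' | ε


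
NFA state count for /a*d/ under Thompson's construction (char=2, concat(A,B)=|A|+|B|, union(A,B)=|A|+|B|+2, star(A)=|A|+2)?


Syntax tree has 2 char leaf(s), 0 union(s), 1 star(s)
chars contribute 2×2 = 4; each union adds +2; each star adds +2
Total: 4 + 0 + 2 = 6 states


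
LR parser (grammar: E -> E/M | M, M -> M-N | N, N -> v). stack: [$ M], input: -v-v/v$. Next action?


shift '-' to continue M -> M-N
Action: shift


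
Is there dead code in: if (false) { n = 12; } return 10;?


condition is constant false, so the whole block is unreachable
Dead: 'if (false) { n = 12; }'


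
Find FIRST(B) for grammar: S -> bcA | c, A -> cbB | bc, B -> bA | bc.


Per alternative of B: FIRST(bA) = {b}; FIRST(bc) = {b}
FIRST(B) = {b}


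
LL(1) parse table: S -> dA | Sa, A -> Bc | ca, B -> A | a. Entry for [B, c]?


For [B, c]: 'c' ∈ FIRST(A)
Entry: B -> A


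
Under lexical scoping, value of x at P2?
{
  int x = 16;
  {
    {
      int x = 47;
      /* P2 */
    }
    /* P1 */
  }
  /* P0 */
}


x declared in the same block as P2
x = 47


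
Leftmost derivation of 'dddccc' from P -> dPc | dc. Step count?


Derivation: P => dPc => ddPcc => dddccc
Steps: 3


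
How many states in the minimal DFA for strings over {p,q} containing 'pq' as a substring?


KMP-style automaton: 2 progress states + 1 absorbing accept = 3
Minimal DFA: 3 states


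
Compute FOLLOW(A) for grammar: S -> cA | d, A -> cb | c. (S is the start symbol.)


$ ∈ FOLLOW(S). For each A -> αBβ: add FIRST(β)\{ε} to FOLLOW(B); if β nullable, add FOLLOW(A).
FOLLOW(A) = {$}


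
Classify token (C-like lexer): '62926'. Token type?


Pattern: digits only
Type: INTEGER_LITERAL


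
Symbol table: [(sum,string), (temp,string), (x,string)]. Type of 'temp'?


Lookup 'temp' → type string


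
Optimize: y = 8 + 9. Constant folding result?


8 + 9 = 17 at compile time
Optimized: y = 17


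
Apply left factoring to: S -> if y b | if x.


Common prefix: 'if'
Factored: S -> if S', S' -> y b | x


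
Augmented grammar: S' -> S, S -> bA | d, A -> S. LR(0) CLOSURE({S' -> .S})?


Start: S' -> .S
For each item with dot before a nonterminal B, add B -> .γ for every B-production
Closure: [S' -> .S, S -> .bA, S -> .d]


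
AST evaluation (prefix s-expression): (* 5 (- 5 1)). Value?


Evaluate inner: (- 5 1) = 4
Evaluate root: (* 5 4) = 20
Result: 20


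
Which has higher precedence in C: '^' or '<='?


'<=' is relational (level 7); '^' is bitwise XOR (level 4)
Higher level binds tighter
'<=' has higher precedence than '^'


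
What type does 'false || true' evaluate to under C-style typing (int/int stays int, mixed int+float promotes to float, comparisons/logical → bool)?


Operand types: bool || bool
Rule: logical operators take bool operands and yield bool
Result type: bool


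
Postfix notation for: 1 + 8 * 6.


* has higher precedence, evaluate 8*6 first
Postfix: 1 8 6 * +


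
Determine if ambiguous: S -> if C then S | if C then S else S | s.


dangling else: 'if C then if C then s else s' parses two ways
Ambiguous


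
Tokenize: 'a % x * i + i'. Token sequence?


Scan left to right, longest-match per lexeme
Tokens: ID(a), OP(%), ID(x), OP(*), ID(i), OP(+), ID(i)


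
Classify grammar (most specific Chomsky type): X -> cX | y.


Right-linear: every RHS is a terminal or a terminal followed by one nonterminal
Classification: Type 3 (Regular)


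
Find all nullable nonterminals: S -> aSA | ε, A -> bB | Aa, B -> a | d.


A nonterminal is nullable iff some alternative derives ε (directly, or every symbol in it is nullable)
Nullable: {S}


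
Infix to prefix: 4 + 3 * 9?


'*' binds tighter: tree is (+ 4 (* 3 9))
Prefix: + 4 * 3 9


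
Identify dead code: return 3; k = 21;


statement follows a return and is unreachable
Dead: 'k = 21'


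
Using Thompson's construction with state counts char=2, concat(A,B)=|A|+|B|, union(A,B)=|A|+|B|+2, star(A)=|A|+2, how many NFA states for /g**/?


Syntax tree has 1 char leaf(s), 0 union(s), 2 star(s)
chars contribute 1×2 = 2; each union adds +2; each star adds +2
Total: 2 + 0 + 4 = 6 states


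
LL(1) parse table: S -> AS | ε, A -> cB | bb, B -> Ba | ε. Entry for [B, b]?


For [B, b]: ε is nullable and 'b' ∈ FOLLOW(B)
Entry: B -> ε


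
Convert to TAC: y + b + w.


Break into single-operator statements:
t1 = y + b
t2 = t1 + w


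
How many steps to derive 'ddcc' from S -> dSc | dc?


Derivation: S => dSc => ddcc
Steps: 2


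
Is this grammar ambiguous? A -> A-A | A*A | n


'n-n*n' has two parse trees (no precedence encoded between - and *)
Ambiguous


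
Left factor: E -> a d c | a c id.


Common prefix: 'a'
Factored: E -> a E', E' -> d c | c id


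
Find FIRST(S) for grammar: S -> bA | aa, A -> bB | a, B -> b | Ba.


Per alternative of S: FIRST(bA) = {b}; FIRST(aa) = {a}
FIRST(S) = {a, b}


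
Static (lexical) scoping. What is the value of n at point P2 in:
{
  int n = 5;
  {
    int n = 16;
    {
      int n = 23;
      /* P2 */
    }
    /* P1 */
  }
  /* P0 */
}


n declared in the same block as P2
n = 23


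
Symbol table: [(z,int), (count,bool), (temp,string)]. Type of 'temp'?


Lookup 'temp' → type string


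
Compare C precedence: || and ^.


'^' is bitwise XOR (level 4); '||' is logical OR (level 1)
Higher level binds tighter
'^' has higher precedence than '||'


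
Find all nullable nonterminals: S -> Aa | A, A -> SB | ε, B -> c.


A nonterminal is nullable iff some alternative derives ε (directly, or every symbol in it is nullable)
Nullable: {A, S}


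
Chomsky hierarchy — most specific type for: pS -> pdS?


LHS has context (more than one symbol) and |LHS| ≤ |RHS|
Classification: Type 1 (Context-Sensitive)


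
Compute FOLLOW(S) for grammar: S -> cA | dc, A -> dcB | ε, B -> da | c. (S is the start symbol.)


$ ∈ FOLLOW(S). For each A -> αBβ: add FIRST(β)\{ε} to FOLLOW(B); if β nullable, add FOLLOW(A).
FOLLOW(S) = {$}


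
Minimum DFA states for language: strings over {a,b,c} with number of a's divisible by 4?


Track (count of a) mod 4: states 0..3, accept at 0
Minimal DFA: 4 states


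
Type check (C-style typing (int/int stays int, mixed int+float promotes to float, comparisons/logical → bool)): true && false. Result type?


Operand types: bool && bool
Rule: logical operators take bool operands and yield bool
Result type: bool


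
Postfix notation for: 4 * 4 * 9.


Left to right (same or higher precedence on left)
Postfix: 4 4 * 9 *


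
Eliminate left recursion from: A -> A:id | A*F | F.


Left-recursive alternatives: A:id, A*F; non-recursive: F
Introduce A': A -> FA', A' -> :idA' | *FA' | ε
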